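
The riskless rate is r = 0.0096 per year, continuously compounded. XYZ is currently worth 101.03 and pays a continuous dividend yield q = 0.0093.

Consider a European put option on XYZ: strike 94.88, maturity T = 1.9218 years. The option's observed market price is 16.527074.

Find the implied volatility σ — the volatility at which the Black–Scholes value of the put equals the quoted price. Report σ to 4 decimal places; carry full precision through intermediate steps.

sigma = 0.3692

At σ = 0.3692 the Black–Scholes value reproduces the quote:
σ√T = 0.3692·√1.9218 = 0.511818
d₁ = (ln(S/K) + (r−q+σ²/2)T) / (σ√T) = (ln(101.03/94.88) + (0.0096−0.0093+0.3692²/2)·1.9218) / 0.511818 = (0.062805 + 0.131556) / 0.511818 = 0.379744
d₂ = d₁ − σ√T = 0.379744 − 0.511818 = -0.132074
e^{−rT} = 0.981720
e^{−qT} = 0.982286
N(−d₁) = 0.352068,  N(−d₂) = 0.552537
V = K·e^{−rT}·N(−d₂) − S·e^{−qT}·N(−d₁) = 51.466389 − 34.939316 = 16.527074 (the observed quote) — the price is monotone increasing in volatility, hence this σ is the only solution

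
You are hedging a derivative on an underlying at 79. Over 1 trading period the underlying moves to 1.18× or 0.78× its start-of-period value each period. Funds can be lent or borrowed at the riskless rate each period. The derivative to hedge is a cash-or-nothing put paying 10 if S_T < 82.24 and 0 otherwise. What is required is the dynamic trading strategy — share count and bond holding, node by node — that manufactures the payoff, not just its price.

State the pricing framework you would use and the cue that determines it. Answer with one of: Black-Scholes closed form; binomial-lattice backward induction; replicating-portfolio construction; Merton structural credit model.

Key observation: the deliverable is the dynamic trading strategy on the 1-step tree (spot 79, moves 1.18 and 0.78), so the valuation must go through the node-by-node replicating-portfolio solve.

framework: replicating-portfolio construction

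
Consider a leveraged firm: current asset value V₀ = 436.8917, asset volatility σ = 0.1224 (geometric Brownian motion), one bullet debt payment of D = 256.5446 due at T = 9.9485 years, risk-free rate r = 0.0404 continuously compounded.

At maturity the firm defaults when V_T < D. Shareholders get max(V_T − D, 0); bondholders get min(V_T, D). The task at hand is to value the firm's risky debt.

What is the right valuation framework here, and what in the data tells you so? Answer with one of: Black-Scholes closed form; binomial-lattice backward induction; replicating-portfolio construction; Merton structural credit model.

Key observation: with the firm-asset dynamics (V₀ = 436.8917) and a single zero-coupon liability of face 256.5446 given, debt value, spread, and default probability all derive from the option view of the balance sheet.

framework: Merton structural credit model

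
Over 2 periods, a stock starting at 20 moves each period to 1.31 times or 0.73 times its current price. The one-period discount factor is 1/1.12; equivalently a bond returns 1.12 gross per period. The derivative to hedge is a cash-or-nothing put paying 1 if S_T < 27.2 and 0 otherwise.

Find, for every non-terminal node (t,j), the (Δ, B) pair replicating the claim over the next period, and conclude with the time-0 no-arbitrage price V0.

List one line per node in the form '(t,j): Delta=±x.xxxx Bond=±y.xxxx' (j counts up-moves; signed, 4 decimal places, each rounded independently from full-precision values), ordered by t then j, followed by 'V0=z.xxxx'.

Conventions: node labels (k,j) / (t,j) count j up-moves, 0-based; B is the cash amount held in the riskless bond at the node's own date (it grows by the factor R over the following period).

(0,0): Delta=-0.0518 Bond=1.4719
(1,0): Delta=0.0000 Bond=0.8929
(1,1): Delta=-0.0658 Bond=2.0166
V0=0.4368

Since d<R<u, set p* = (R−d)/(u−d) = 0.6724; price each node as the discounted p*-expectation of its children.
At maturity the claim pays: V(2,0)=1.0000, V(2,1)=1.0000, V(2,2)=0.0000
(1,0): S=14.6000. Δ = (V_up−V_dn)/(S_up−S_dn) = (1.0000−1.0000)/(19.1260−10.6580) = 0.0000. V = [p*·1.0000 + (1−p*)·1.0000]/1.12 = 0.8929. B = V − Δ·S = 0.8929.
(1,1): S=26.2000. Δ = (V_up−V_dn)/(S_up−S_dn) = (0.0000−1.0000)/(34.3220−19.1260) = -0.0658. V = [p*·0.0000 + (1−p*)·1.0000]/1.12 = 0.2925. B = V − Δ·S = 2.0166.
(0,0): S=20.0000. Δ = (V_up−V_dn)/(S_up−S_dn) = (0.2925−0.8929)/(26.2000−14.6000) = -0.0518. V = [p*·0.2925 + (1−p*)·0.8929]/1.12 = 0.4368. B = V − Δ·S = 1.4719.
Sanity check at the root: Δ(0,0)·S0 + B(0,0) reproduces V0 = 0.4368.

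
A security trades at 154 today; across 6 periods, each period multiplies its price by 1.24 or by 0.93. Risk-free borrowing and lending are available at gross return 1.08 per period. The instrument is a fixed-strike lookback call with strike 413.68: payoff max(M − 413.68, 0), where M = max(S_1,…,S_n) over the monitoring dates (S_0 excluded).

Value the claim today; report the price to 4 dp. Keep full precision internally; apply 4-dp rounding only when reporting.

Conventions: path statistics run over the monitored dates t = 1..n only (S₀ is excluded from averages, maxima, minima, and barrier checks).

Set p* = 0.4839 (from d < R < u); the path-dependent value is the discounted p*-expectation over all price paths.
Enumerate all 2^6 = 64 price paths (U = up ×1.24, D = down ×0.93); each path with k up-moves has probability p*^k·(1−p*)^(6−k).
DDDDDD: M=143.2200, payoff=0.0000, prob=0.018904
UDDDDD: M=190.9600, payoff=0.0000, prob=0.017722
DUDDDD: M=177.5928, payoff=0.0000, prob=0.017722
UUDDDD: M=236.7904, payoff=0.0000, prob=0.016615
DDUDDD: M=165.1613, payoff=0.0000, prob=0.017722
UDUDDD: M=220.2151, payoff=0.0000, prob=0.016615
DUUDDD: M=220.2151, payoff=0.0000, prob=0.016615
UUUDDD: M=293.6201, payoff=0.0000, prob=0.015576
DDDUDD: M=153.6000, payoff=0.0000, prob=0.017722
UDDUDD: M=204.8000, payoff=0.0000, prob=0.016615
DUDUDD: M=204.8000, payoff=0.0000, prob=0.016615
UUDUDD: M=273.0667, payoff=0.0000, prob=0.015576
DDUUDD: M=204.8000, payoff=0.0000, prob=0.016615
UDUUDD: M=273.0667, payoff=0.0000, prob=0.015576
DUUUDD: M=273.0667, payoff=0.0000, prob=0.015576
UUUUDD: M=364.0889, payoff=0.0000, prob=0.014603
DDDDUD: M=143.2200, payoff=0.0000, prob=0.017722
UDDDUD: M=190.9600, payoff=0.0000, prob=0.016615
DUDDUD: M=190.4640, payoff=0.0000, prob=0.016615
UUDDUD: M=253.9520, payoff=0.0000, prob=0.015576
DDUDUD: M=190.4640, payoff=0.0000, prob=0.016615
UDUDUD: M=253.9520, payoff=0.0000, prob=0.015576
DUUDUD: M=253.9520, payoff=0.0000, prob=0.015576
UUUDUD: M=338.6027, payoff=0.0000, prob=0.014603
DDDUUD: M=190.4640, payoff=0.0000, prob=0.016615
UDDUUD: M=253.9520, payoff=0.0000, prob=0.015576
DUDUUD: M=253.9520, payoff=0.0000, prob=0.015576
UUDUUD: M=338.6027, payoff=0.0000, prob=0.014603
DDUUUD: M=253.9520, payoff=0.0000, prob=0.015576
UDUUUD: M=338.6027, payoff=0.0000, prob=0.014603
DUUUUD: M=338.6027, payoff=0.0000, prob=0.014603
UUUUUD: M=451.4703, payoff=37.7903, prob=0.013690
DDDDDU: M=143.2200, payoff=0.0000, prob=0.017722
UDDDDU: M=190.9600, payoff=0.0000, prob=0.016615
DUDDDU: M=177.5928, payoff=0.0000, prob=0.016615
UUDDDU: M=236.7904, payoff=0.0000, prob=0.015576
DDUDDU: M=177.1315, payoff=0.0000, prob=0.016615
UDUDDU: M=236.1754, payoff=0.0000, prob=0.015576
DUUDDU: M=236.1754, payoff=0.0000, prob=0.015576
UUUDDU: M=314.9005, payoff=0.0000, prob=0.014603
DDDUDU: M=177.1315, payoff=0.0000, prob=0.016615
UDDUDU: M=236.1754, payoff=0.0000, prob=0.015576
DUDUDU: M=236.1754, payoff=0.0000, prob=0.015576
UUDUDU: M=314.9005, payoff=0.0000, prob=0.014603
DDUUDU: M=236.1754, payoff=0.0000, prob=0.015576
UDUUDU: M=314.9005, payoff=0.0000, prob=0.014603
DUUUDU: M=314.9005, payoff=0.0000, prob=0.014603
UUUUDU: M=419.8673, payoff=6.1873, prob=0.013690
DDDDUU: M=177.1315, payoff=0.0000, prob=0.016615
UDDDUU: M=236.1754, payoff=0.0000, prob=0.015576
DUDDUU: M=236.1754, payoff=0.0000, prob=0.015576
UUDDUU: M=314.9005, payoff=0.0000, prob=0.014603
DDUDUU: M=236.1754, payoff=0.0000, prob=0.015576
UDUDUU: M=314.9005, payoff=0.0000, prob=0.014603
DUUDUU: M=314.9005, payoff=0.0000, prob=0.014603
UUUDUU: M=419.8673, payoff=6.1873, prob=0.013690
DDDUUU: M=236.1754, payoff=0.0000, prob=0.015576
UDDUUU: M=314.9005, payoff=0.0000, prob=0.014603
DUDUUU: M=314.9005, payoff=0.0000, prob=0.014603
UUDUUU: M=419.8673, payoff=6.1873, prob=0.013690
DDUUUU: M=314.9005, payoff=0.0000, prob=0.014603
UDUUUU: M=419.8673, payoff=6.1873, prob=0.013690
DUUUUU: M=419.8673, payoff=6.1873, prob=0.013690
UUUUUU: M=559.8231, payoff=146.1431, prob=0.012834
Price = Σ prob·payoff / R^6 = 2.816545 / 1.586874 = 1.7749

price = 1.7749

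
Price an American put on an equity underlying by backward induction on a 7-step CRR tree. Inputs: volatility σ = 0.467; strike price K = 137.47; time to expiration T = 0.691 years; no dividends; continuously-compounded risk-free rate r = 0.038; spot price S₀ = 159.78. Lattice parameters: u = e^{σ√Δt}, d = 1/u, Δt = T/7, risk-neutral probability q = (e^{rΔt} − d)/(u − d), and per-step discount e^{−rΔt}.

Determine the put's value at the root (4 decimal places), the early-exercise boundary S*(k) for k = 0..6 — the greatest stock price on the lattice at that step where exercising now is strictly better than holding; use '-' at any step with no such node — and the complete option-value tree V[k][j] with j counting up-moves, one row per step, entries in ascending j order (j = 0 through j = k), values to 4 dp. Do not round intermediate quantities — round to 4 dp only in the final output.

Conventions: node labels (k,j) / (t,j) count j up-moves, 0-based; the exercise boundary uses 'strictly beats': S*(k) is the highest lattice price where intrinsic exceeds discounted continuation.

price = 11.5346
boundary = - - - - 88.8451 102.8858 119.1456
tree:
11.5346
17.4249 5.1451
25.5502 8.6230 1.3594
36.0909 14.1549 2.6048 0.0000
48.6249 22.5858 4.9911 0.0000 0.0000
60.7496 34.5842 9.5634 0.0000 0.0000 0.0000
71.2195 48.6249 18.3244 0.0000 0.0000 0.0000 0.0000
80.2607 60.7496 34.5842 0.0000 0.0000 0.0000 0.0000 0.0000

Δt=0.09871, u=1.15804, d=0.86353, q=0.47615, disc=e^(-rΔt)=0.99626
k=7 terminal: V=max(K-S,0) → 80.2607 60.7496 34.5842 0.0000 0.0000 0.0000 0.0000 0.0000
k=6: j=0 S=66.2505 intr=71.2195 cont=70.7048 V=71.2195[EX]; j=1 S=88.8451 intr=48.6249 cont=48.1102 V=48.6249[EX]; j=2 S=119.1456 intr=18.3244 cont=18.0492 V=18.3244[EX]; j=3 S=159.7800 intr=0.0000 cont=0.0000 V=0.0000[hold]; j=4 S=214.2728 intr=0.0000 cont=0.0000 V=0.0000[hold]; j=5 S=287.3502 intr=0.0000 cont=0.0000 V=0.0000[hold]; j=6 S=385.3506 intr=0.0000 cont=0.0000 V=0.0000[hold]  S*(6)=119.1456
k=5: j=0 S=76.7204 intr=60.7496 cont=60.2349 V=60.7496[EX]; j=1 S=102.8858 intr=34.5842 cont=34.0695 V=34.5842[EX]; j=2 S=137.9749 intr=0.0000 cont=9.5634 V=9.5634[hold]; j=3 S=185.0311 intr=0.0000 cont=0.0000 V=0.0000[hold]; j=4 S=248.1357 intr=0.0000 cont=0.0000 V=0.0000[hold]; j=5 S=332.7620 intr=0.0000 cont=0.0000 V=0.0000[hold]  S*(5)=102.8858
k=4: j=0 S=88.8451 intr=48.6249 cont=48.1102 V=48.6249[EX]; j=1 S=119.1456 intr=18.3244 cont=22.5858 V=22.5858[hold]; j=2 S=159.7800 intr=0.0000 cont=4.9911 V=4.9911[hold]; j=3 S=214.2728 intr=0.0000 cont=0.0000 V=0.0000[hold]; j=4 S=287.3502 intr=0.0000 cont=0.0000 V=0.0000[hold]  S*(4)=88.8451
k=3: j=0 S=102.8858 intr=34.5842 cont=36.0909 V=36.0909[hold]; j=1 S=137.9749 intr=0.0000 cont=14.1549 V=14.1549[hold]; j=2 S=185.0311 intr=0.0000 cont=2.6048 V=2.6048[hold]; j=3 S=248.1357 intr=0.0000 cont=0.0000 V=0.0000[hold]  S*(3)=-
k=2: j=0 S=119.1456 intr=18.3244 cont=25.5502 V=25.5502[hold]; j=1 S=159.7800 intr=0.0000 cont=8.6230 V=8.6230[hold]; j=2 S=214.2728 intr=0.0000 cont=1.3594 V=1.3594[hold]  S*(2)=-
k=1: j=0 S=137.9749 intr=0.0000 cont=17.4249 V=17.4249[hold]; j=1 S=185.0311 intr=0.0000 cont=5.1451 V=5.1451[hold]  S*(1)=-
k=0: j=0 S=159.7800 intr=0.0000 cont=11.5346 V=11.5346[hold]  S*(0)=-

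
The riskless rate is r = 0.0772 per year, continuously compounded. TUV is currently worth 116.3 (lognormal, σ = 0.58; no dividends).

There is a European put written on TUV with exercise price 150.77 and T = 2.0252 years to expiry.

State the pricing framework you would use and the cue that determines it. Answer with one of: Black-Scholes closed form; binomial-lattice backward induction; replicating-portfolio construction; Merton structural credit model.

Key observation: the instrument is a plain European put (strike 150.77) on a lognormal asset; the exact continuous-time formula applies directly.

framework: Black-Scholes closed form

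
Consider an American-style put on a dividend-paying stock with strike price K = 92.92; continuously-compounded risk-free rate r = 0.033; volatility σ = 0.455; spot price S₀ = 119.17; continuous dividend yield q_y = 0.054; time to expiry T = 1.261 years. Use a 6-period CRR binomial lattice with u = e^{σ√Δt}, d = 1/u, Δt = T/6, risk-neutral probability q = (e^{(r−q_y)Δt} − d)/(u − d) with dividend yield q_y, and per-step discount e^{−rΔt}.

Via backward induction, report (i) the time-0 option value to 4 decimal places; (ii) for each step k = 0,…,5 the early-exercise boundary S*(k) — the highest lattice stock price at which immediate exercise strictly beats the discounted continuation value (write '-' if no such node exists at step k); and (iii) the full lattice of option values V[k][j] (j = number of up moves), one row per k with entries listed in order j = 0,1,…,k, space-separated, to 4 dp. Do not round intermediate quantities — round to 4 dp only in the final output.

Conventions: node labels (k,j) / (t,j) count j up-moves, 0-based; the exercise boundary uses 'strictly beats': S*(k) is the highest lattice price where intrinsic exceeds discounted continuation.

params: Δt=0.21017 u=1.23194 d=0.81173 q=0.43756 e^(-rΔt)=0.99309
t_6 payoffs: 58.8297 41.1821 14.3986 0.0000 0.0000 0.0000 0.0000
t_5: node(5,0) S=41.9971 payoff=50.9229 vs cont=50.7546 → 50.9229 [stop]  node(5,1) S=63.7380 payoff=29.1820 vs cont=29.2590 → 29.2590 [wait]  node(5,2) S=96.7336 payoff=0.0000 vs cont=8.0424 → 8.0424 [wait]  node(5,3) S=146.8103 payoff=0.0000 vs cont=0.0000 → 0.0000 [wait]  node(5,4) S=222.8103 payoff=0.0000 vs cont=0.0000 → 0.0000 [wait]  node(5,5) S=338.1537 payoff=0.0000 vs cont=0.0000 → 0.0000 [wait]  ⇒ S*(5)=41.9971
t_4: node(4,0) S=51.7379 payoff=41.1821 vs cont=41.1572 → 41.1821 [stop]  node(4,1) S=78.5214 payoff=14.3986 vs cont=19.8374 → 19.8374 [wait]  node(4,2) S=119.1700 payoff=0.0000 vs cont=4.4921 → 4.4921 [wait]  node(4,3) S=180.8614 payoff=0.0000 vs cont=0.0000 → 0.0000 [wait]  node(4,4) S=274.4889 payoff=0.0000 vs cont=0.0000 → 0.0000 [wait]  ⇒ S*(4)=51.7379
t_3: node(3,0) S=63.7380 payoff=29.1820 vs cont=31.6224 → 31.6224 [wait]  node(3,1) S=96.7336 payoff=0.0000 vs cont=13.0322 → 13.0322 [wait]  node(3,2) S=146.8103 payoff=0.0000 vs cont=2.5091 → 2.5091 [wait]  node(3,3) S=222.8103 payoff=0.0000 vs cont=0.0000 → 0.0000 [wait]  ⇒ S*(3)=-
t_2: node(2,0) S=78.5214 payoff=14.3986 vs cont=23.3257 → 23.3257 [wait]  node(2,1) S=119.1700 payoff=0.0000 vs cont=8.3694 → 8.3694 [wait]  node(2,2) S=180.8614 payoff=0.0000 vs cont=1.4014 → 1.4014 [wait]  ⇒ S*(2)=-
t_1: node(1,0) S=96.7336 payoff=0.0000 vs cont=16.6654 → 16.6654 [wait]  node(1,1) S=146.8103 payoff=0.0000 vs cont=5.2837 → 5.2837 [wait]  ⇒ S*(1)=-
t_0: node(0,0) S=119.1700 payoff=0.0000 vs cont=11.6045 → 11.6045 [wait]  ⇒ S*(0)=-

price = 11.6045
boundary = - - - - 51.7379 41.9971
tree:
11.6045
16.6654 5.2837
23.3257 8.3694 1.4014
31.6224 13.0322 2.5091 0.0000
41.1821 19.8374 4.4921 0.0000 0.0000
50.9229 29.2590 8.0424 0.0000 0.0000 0.0000
58.8297 41.1821 14.3986 0.0000 0.0000 0.0000 0.0000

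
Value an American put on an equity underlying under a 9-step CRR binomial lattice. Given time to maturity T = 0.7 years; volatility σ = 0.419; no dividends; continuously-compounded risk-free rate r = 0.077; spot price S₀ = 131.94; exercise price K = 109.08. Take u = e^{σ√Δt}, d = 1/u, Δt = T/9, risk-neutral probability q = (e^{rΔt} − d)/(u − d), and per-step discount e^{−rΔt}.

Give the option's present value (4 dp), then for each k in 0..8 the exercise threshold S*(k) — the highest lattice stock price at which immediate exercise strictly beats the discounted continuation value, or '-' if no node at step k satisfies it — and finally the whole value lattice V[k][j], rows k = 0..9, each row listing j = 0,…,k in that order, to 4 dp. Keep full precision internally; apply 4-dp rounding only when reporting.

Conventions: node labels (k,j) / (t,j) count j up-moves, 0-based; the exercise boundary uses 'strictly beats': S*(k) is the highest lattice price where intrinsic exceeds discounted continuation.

price = 6.2061
boundary = - - - - - 73.5584 82.6763 73.5584 82.6763
tree:
6.2061
9.3511 3.0913
13.7278 5.0251 1.1674
19.5516 7.9871 2.0818 0.2540
26.8855 12.3497 3.6589 0.5075 0.0000
35.5216 18.4517 6.3102 1.0140 0.0000 0.0000
43.6339 26.4037 10.6097 2.0259 0.0000 0.0000 0.0000
50.8516 35.5216 17.2064 4.0474 0.0000 0.0000 0.0000 0.0000
57.2733 43.6339 26.4037 8.0863 0.0000 0.0000 0.0000 0.0000 0.0000
62.9868 50.8516 35.5216 16.1556 0.0000 0.0000 0.0000 0.0000 0.0000 0.0000

Δt=0.07778  u=1.12395  d=0.88972  q=0.49646  discount=0.99403
step 9 (expiry): payoffs max(K−S,0) = 62.9868 50.8516 35.5216 16.1556 0.0000 0.0000 0.0000 0.0000 0.0000 0.0000
step 8: (k=8,j=0): S=51.8067, K−S=57.2733, hold=56.6220 ⇒ V=57.2733 exercise | (k=8,j=1): S=65.4461, K−S=43.6339, hold=42.9826 ⇒ V=43.6339 exercise | (k=8,j=2): S=82.6763, K−S=26.4037, hold=25.7524 ⇒ V=26.4037 exercise | (k=8,j=3): S=104.4429, K−S=4.6371, hold=8.0863 ⇒ V=8.0863 continue | (k=8,j=4): S=131.9400, K−S=0.0000, hold=0.0000 ⇒ V=0.0000 continue | (k=8,j=5): S=166.6764, K−S=0.0000, hold=0.0000 ⇒ V=0.0000 continue | (k=8,j=6): S=210.5580, K−S=0.0000, hold=0.0000 ⇒ V=0.0000 continue | (k=8,j=7): S=265.9926, K−S=0.0000, hold=0.0000 ⇒ V=0.0000 continue | (k=8,j=8): S=336.0216, K−S=0.0000, hold=0.0000 ⇒ V=0.0000 continue  boundary S*=82.6763
step 7: (k=7,j=0): S=58.2284, K−S=50.8516, hold=50.2003 ⇒ V=50.8516 exercise | (k=7,j=1): S=73.5584, K−S=35.5216, hold=34.8703 ⇒ V=35.5216 exercise | (k=7,j=2): S=92.9244, K−S=16.1556, hold=17.2064 ⇒ V=17.2064 continue | (k=7,j=3): S=117.3891, K−S=0.0000, hold=4.0474 ⇒ V=4.0474 continue | (k=7,j=4): S=148.2946, K−S=0.0000, hold=0.0000 ⇒ V=0.0000 continue | (k=7,j=5): S=187.3368, K−S=0.0000, hold=0.0000 ⇒ V=0.0000 continue | (k=7,j=6): S=236.6577, K−S=0.0000, hold=0.0000 ⇒ V=0.0000 continue | (k=7,j=7): S=298.9636, K−S=0.0000, hold=0.0000 ⇒ V=0.0000 continue  boundary S*=73.5584
step 6: (k=6,j=0): S=65.4461, K−S=43.6339, hold=42.9826 ⇒ V=43.6339 exercise | (k=6,j=1): S=82.6763, K−S=26.4037, hold=26.2710 ⇒ V=26.4037 exercise | (k=6,j=2): S=104.4429, K−S=4.6371, hold=10.6097 ⇒ V=10.6097 continue | (k=6,j=3): S=131.9400, K−S=0.0000, hold=2.0259 ⇒ V=2.0259 continue | (k=6,j=4): S=166.6764, K−S=0.0000, hold=0.0000 ⇒ V=0.0000 continue | (k=6,j=5): S=210.5580, K−S=0.0000, hold=0.0000 ⇒ V=0.0000 continue | (k=6,j=6): S=265.9926, K−S=0.0000, hold=0.0000 ⇒ V=0.0000 continue  boundary S*=82.6763
step 5: (k=5,j=0): S=73.5584, K−S=35.5216, hold=34.8703 ⇒ V=35.5216 exercise | (k=5,j=1): S=92.9244, K−S=16.1556, hold=18.4517 ⇒ V=18.4517 continue | (k=5,j=2): S=117.3891, K−S=0.0000, hold=6.3102 ⇒ V=6.3102 continue | (k=5,j=3): S=148.2946, K−S=0.0000, hold=1.0140 ⇒ V=1.0140 continue | (k=5,j=4): S=187.3368, K−S=0.0000, hold=0.0000 ⇒ V=0.0000 continue | (k=5,j=5): S=236.6577, K−S=0.0000, hold=0.0000 ⇒ V=0.0000 continue  boundary S*=73.5584
step 4: (k=4,j=0): S=82.6763, K−S=26.4037, hold=26.8855 ⇒ V=26.8855 continue | (k=4,j=1): S=104.4429, K−S=4.6371, hold=12.3497 ⇒ V=12.3497 continue | (k=4,j=2): S=131.9400, K−S=0.0000, hold=3.6589 ⇒ V=3.6589 continue | (k=4,j=3): S=166.6764, K−S=0.0000, hold=0.5075 ⇒ V=0.5075 continue | (k=4,j=4): S=210.5580, K−S=0.0000, hold=0.0000 ⇒ V=0.0000 continue  boundary S*=-
step 3: (k=3,j=0): S=92.9244, K−S=16.1556, hold=19.5516 ⇒ V=19.5516 continue | (k=3,j=1): S=117.3891, K−S=0.0000, hold=7.9871 ⇒ V=7.9871 continue | (k=3,j=2): S=148.2946, K−S=0.0000, hold=2.0818 ⇒ V=2.0818 continue | (k=3,j=3): S=187.3368, K−S=0.0000, hold=0.2540 ⇒ V=0.2540 continue  boundary S*=-
step 2: (k=2,j=0): S=104.4429, K−S=4.6371, hold=13.7278 ⇒ V=13.7278 continue | (k=2,j=1): S=131.9400, K−S=0.0000, hold=5.0251 ⇒ V=5.0251 continue | (k=2,j=2): S=166.6764, K−S=0.0000, hold=1.1674 ⇒ V=1.1674 continue  boundary S*=-
step 1: (k=1,j=0): S=117.3891, K−S=0.0000, hold=9.3511 ⇒ V=9.3511 continue | (k=1,j=1): S=148.2946, K−S=0.0000, hold=3.0913 ⇒ V=3.0913 continue  boundary S*=-
step 0: (k=0,j=0): S=131.9400, K−S=0.0000, hold=6.2061 ⇒ V=6.2061 continue  boundary S*=-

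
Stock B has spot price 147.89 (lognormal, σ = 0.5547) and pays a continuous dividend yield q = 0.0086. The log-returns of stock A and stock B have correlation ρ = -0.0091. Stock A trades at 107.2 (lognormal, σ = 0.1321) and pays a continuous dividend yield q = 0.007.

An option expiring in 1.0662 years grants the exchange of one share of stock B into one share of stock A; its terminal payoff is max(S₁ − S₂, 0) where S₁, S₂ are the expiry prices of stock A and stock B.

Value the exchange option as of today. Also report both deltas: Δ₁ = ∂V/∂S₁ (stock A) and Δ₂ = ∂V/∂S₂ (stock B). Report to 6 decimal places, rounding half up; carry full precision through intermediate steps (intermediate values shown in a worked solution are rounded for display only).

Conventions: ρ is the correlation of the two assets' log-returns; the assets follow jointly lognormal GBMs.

exchange price = 13.323912
Δ1 = 0.399270
Δ2 = -0.199323

σ_eff = √(σ₁² + σ₂² − 2ρσ₁σ₂) = √(0.1321² + 0.5547² − 2·-0.0091·0.1321·0.5547) = 0.571381
d₁ = (ln(S₁/S₂) + (q₂ − q₁ + σ_eff²/2)T) / (σ_eff√T) = (ln(107.2/147.89) + (0.0086 − 0.007 + 0.163238)·1.0662) / 0.589991 = -0.247499
d₂ = d₁ − σ_eff√T = -0.247499 − 0.589991 = -0.837490
N(d₁) = 0.402261,  N(d₂) = 0.201159
V = S₁·e^{−q₁T}·N(d₁) − S₂·e^{−q₂T}·N(d₂) = 42.801734 − 29.477823 = 13.323912
Key observation: pricing in stock B-units makes this a unit-strike call on the ratio S₁/S₂ — the risk-free rate cancels and cannot affect the value.
Δ₁ = e^{−q₁T}·N(d₁) = 0.399270;  Δ₂ = −e^{−q₂T}·N(d₂) = -0.199323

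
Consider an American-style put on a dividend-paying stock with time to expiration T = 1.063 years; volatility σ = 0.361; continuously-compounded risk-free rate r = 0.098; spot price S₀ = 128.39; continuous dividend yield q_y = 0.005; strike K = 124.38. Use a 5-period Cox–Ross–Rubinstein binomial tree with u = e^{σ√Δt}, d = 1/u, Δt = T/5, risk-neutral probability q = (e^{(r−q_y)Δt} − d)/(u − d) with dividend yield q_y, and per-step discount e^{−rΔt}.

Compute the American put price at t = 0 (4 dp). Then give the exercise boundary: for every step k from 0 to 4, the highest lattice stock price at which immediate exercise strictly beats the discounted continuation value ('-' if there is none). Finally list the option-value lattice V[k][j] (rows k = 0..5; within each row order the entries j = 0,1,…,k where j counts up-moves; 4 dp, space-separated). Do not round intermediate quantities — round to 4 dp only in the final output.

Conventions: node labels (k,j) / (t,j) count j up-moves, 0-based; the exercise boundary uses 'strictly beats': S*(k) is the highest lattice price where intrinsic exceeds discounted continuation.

Δt=0.21260  u=1.18111  d=0.84666  q=0.51819  discount=0.97938
step 5 (expiry): payoffs max(K−S,0) = 68.5220 46.4573 15.6769 0.0000 0.0000 0.0000
step 4: (k=4,j=0): S=65.9743, K−S=58.4057, hold=55.9112 ⇒ V=58.4057 exercise | (k=4,j=1): S=92.0350, K−S=32.3450, hold=29.8782 ⇒ V=32.3450 exercise | (k=4,j=2): S=128.3900, K−S=0.0000, hold=7.3975 ⇒ V=7.3975 continue | (k=4,j=3): S=179.1057, K−S=0.0000, hold=0.0000 ⇒ V=0.0000 continue | (k=4,j=4): S=249.8549, K−S=0.0000, hold=0.0000 ⇒ V=0.0000 continue  boundary S*=92.0350
step 3: (k=3,j=0): S=77.9227, K−S=46.4573, hold=43.9755 ⇒ V=46.4573 exercise | (k=3,j=1): S=108.7031, K−S=15.6769, hold=19.0171 ⇒ V=19.0171 continue | (k=3,j=2): S=151.6423, K−S=0.0000, hold=3.4907 ⇒ V=3.4907 continue | (k=3,j=3): S=211.5430, K−S=0.0000, hold=0.0000 ⇒ V=0.0000 continue  boundary S*=77.9227
step 2: (k=2,j=0): S=92.0350, K−S=32.3450, hold=31.5734 ⇒ V=32.3450 exercise | (k=2,j=1): S=128.3900, K−S=0.0000, hold=10.7453 ⇒ V=10.7453 continue | (k=2,j=2): S=179.1057, K−S=0.0000, hold=1.6472 ⇒ V=1.6472 continue  boundary S*=92.0350
step 1: (k=1,j=0): S=108.7031, K−S=15.6769, hold=20.7161 ⇒ V=20.7161 continue | (k=1,j=1): S=151.6423, K−S=0.0000, hold=5.9064 ⇒ V=5.9064 continue  boundary S*=-
step 0: (k=0,j=0): S=128.3900, K−S=0.0000, hold=12.7730 ⇒ V=12.7730 continue  boundary S*=-

price = 12.7730
boundary = - - 92.0350 77.9227 92.0350
tree:
12.7730
20.7161 5.9064
32.3450 10.7453 1.6472
46.4573 19.0171 3.4907 0.0000
58.4057 32.3450 7.3975 0.0000 0.0000
68.5220 46.4573 15.6769 0.0000 0.0000 0.0000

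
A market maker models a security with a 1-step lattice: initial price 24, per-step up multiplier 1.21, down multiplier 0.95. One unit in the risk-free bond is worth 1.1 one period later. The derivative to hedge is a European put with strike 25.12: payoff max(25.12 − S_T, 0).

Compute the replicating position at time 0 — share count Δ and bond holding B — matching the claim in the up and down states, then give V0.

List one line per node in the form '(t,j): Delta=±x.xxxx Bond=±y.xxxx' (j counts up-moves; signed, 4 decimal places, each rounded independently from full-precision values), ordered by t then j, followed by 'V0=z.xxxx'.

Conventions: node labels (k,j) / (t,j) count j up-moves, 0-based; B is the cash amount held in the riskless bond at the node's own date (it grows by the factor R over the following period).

Arbitrage-free pricing uses the up-move probability p* = (R−d)/(u−d) = 0.5769, discounting each step at R = 1.1.
Payoffs at expiry: V(1,0)=2.3200, V(1,1)=0.0000
Node (0,0) S=24.0000: V=(p*·0.0000+(1−p*)·2.3200)/1.1=0.8923; Δ=(0.0000−2.3200)/(29.0400−22.8000)=-0.3718; B=V−Δ·S=9.8154
Sanity check at the root: Δ(0,0)·S0 + B(0,0) reproduces V0 = 0.8923.

(0,0): Delta=-0.3718 Bond=9.8154
V0=0.8923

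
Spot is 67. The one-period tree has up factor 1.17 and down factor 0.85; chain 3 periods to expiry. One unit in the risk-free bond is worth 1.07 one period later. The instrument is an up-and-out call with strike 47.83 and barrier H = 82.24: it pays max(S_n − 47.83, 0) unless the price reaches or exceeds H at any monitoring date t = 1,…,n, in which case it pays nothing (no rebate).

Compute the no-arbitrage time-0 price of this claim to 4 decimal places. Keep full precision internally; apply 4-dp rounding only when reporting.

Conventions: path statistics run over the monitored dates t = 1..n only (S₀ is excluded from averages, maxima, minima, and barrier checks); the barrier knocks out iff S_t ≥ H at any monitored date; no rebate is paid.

Risk-neutral up-probability p* = (R−d)/(u−d) = (1.07−0.85)/(1.17−0.85) = 0.6875; the claim prices as the p*-weighted sum of path payoffs discounted by R^3.
Enumerate all 2^3 = 8 price paths (U = up ×1.17, D = down ×0.85); each path with k up-moves has probability p*^k·(1−p*)^(3−k).
DDD: M=56.9500, payoff=0.0000, prob=0.030518
UDD: M=78.3900, payoff=8.8068, prob=0.067139
DUD: M=66.6315, payoff=8.8068, prob=0.067139
UUD: M=91.7163, payoff=0.0000, prob=0.147705
DDU: M=56.9500, payoff=8.8068, prob=0.067139
UDU: M=78.3900, payoff=30.1289, prob=0.147705
DUU: M=77.9589, payoff=30.1289, prob=0.147705
UUU: M=107.3081, payoff=0.0000, prob=0.324951
Price = Σ prob·payoff / R^3 = 10.674195 / 1.225043 = 8.7133

price = 8.7133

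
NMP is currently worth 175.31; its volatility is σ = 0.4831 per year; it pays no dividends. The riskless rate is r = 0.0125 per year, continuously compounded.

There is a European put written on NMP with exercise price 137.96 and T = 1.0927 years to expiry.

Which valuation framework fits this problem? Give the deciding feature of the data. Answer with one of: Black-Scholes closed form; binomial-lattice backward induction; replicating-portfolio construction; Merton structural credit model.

framework: Black-Scholes closed form

Key observation: the strike-137.96 put on NMP is European-exercise on a continuously-modelled lognormal underlying, so its value is a single closed-form evaluation.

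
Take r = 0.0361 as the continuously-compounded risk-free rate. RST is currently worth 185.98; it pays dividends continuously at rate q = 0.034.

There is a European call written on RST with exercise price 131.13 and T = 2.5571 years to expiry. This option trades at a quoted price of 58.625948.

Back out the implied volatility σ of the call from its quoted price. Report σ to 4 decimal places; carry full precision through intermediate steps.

At σ = 0.2804 the Black–Scholes value reproduces the quote:
σ√T = 0.2804·√2.5571 = 0.448386
d₁ = (ln(S/K) + (r−q+σ²/2)T) / (σ√T) = (ln(185.98/131.13) + (0.0361−0.034+0.2804²/2)·2.5571) / 0.448386 = (0.349450 + 0.105895) / 0.448386 = 1.015520
d₂ = d₁ − σ√T = 1.015520 − 0.448386 = 0.567134
e^{−rT} = 0.911821
e^{−qT} = 0.916731
N(d₁) = 0.845071,  N(d₂) = 0.714688
V = S·e^{−qT}·N(d₁) − K·e^{−rT}·N(d₂) = 144.079194 − 85.453245 = 58.625948 (the observed quote) — the price is monotone increasing in volatility, hence this σ is the only solution

sigma = 0.2804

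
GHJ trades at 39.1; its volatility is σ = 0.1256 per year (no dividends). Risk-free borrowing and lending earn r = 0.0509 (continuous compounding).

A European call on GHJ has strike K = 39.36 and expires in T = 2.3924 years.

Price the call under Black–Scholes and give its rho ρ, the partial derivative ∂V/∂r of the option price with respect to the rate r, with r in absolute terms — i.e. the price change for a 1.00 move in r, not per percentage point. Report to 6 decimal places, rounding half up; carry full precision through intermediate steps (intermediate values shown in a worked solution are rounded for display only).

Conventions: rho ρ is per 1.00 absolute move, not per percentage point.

price = 5.473521
ρ = 57.516293

σ√T = 0.1256·√2.3924 = 0.194270
d₁ = (ln(S/K) + (r+σ²/2)T) / (σ√T) = (ln(39.1/39.36) + (0.0509+0.1256²/2)·2.3924) / 0.194270 = (-0.006628 + 0.140644) / 0.194270 = 0.689843
d₂ = d₁ − σ√T = 0.689843 − 0.194270 = 0.495573
e^{−rT} = 0.885349
N(d₁) = 0.754854,  N(d₂) = 0.689902
Call price V = S·N(d₁) − K·e^{−rT}·N(d₂) = 29.514773 − 24.041253 = 5.473521
ρ = K·T·e^{−rT}·N(d₂) = 57.516293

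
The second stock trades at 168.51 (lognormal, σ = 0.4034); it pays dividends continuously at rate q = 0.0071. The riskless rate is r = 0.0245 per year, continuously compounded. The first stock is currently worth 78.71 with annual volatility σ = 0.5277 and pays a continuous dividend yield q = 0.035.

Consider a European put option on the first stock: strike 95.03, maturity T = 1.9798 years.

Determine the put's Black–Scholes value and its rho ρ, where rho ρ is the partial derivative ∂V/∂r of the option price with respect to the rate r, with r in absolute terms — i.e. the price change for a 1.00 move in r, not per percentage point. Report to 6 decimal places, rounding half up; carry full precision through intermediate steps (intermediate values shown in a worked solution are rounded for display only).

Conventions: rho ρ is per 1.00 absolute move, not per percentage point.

σ√T = 0.5277·√1.9798 = 0.742502
d₁ = (ln(S/K) + (r−q+σ²/2)T) / (σ√T) = (ln(78.71/95.03) + (0.0245−0.035+0.5277²/2)·1.9798) / 0.742502 = (-0.188422 + 0.254867) / 0.742502 = 0.089487
d₂ = d₁ − σ√T = 0.089487 − 0.742502 = -0.653015
e^{−rT} = 0.952652
e^{−qT} = 0.933053
N(−d₁) = 0.464347,  N(−d₂) = 0.743127
Put price V = K·e^{−rT}·N(−d₂) − S·e^{−qT}·N(−d₁) = 67.275680 − 34.101959 = 33.173721
ρ = −K·T·e^{−rT}·N(−d₂) = -133.192391

price = 33.173721
ρ = -133.192391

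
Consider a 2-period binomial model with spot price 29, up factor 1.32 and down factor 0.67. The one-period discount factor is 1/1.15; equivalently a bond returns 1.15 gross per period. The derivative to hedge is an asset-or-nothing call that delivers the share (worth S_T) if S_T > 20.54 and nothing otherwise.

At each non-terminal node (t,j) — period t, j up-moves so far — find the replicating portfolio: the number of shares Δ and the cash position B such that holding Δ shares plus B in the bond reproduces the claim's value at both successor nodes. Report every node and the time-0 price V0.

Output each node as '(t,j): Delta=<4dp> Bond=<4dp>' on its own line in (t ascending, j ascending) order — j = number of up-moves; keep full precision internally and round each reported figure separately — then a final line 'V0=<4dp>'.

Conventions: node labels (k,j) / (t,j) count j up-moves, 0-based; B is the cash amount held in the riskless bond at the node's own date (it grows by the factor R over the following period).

(0,0): Delta=1.1571 Bond=-5.2282
(1,0): Delta=2.0308 Bond=-22.9885
(1,1): Delta=1.0000 Bond=0.0000
V0=28.3267

Risk-neutral probability p* = (R−d)/(u−d) = (1.15−0.67)/(1.32−0.67) = 0.7385.
At maturity the claim pays: V(2,0)=0.0000, V(2,1)=25.6476, V(2,2)=50.5296
  t=1,j=0: stock 19.4300 → up 25.6476 (V=25.6476), down 13.0181 (V=0.0000). Price 16.4694; hedge Δ=2.0308, bond B=-22.9885.
  t=1,j=1: stock 38.2800 → up 50.5296 (V=50.5296), down 25.6476 (V=25.6476). Price 38.2800; hedge Δ=1.0000, bond B=0.0000.
  t=0,j=0: stock 29.0000 → up 38.2800 (V=38.2800), down 19.4300 (V=16.4694). Price 28.3267; hedge Δ=1.1571, bond B=-5.2282.
As a check, the time-0 holding Δ(0,0)·S0 + B(0,0) comes to 28.3267 — exactly V0.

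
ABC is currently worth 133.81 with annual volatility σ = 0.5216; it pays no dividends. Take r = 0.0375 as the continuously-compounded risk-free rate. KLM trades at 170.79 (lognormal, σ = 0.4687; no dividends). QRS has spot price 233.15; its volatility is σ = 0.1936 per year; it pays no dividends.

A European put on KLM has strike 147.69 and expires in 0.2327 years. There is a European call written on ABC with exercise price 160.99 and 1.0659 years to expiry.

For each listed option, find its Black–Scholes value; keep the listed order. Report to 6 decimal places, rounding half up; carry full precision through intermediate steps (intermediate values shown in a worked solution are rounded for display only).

[KLM put K=147.69]
σ√T = 0.4687·√0.2327 = 0.226096
d₁ = (ln(S/K) + (r+σ²/2)T) / (σ√T) = (ln(170.79/147.69) + (0.0375+0.4687²/2)·0.2327) / 0.226096 = (0.145319 + 0.034286) / 0.226096 = 0.794375
d₂ = d₁ − σ√T = 0.794375 − 0.226096 = 0.568279
e^{−rT} = 0.991312
N(−d₁) = 0.213488,  N(−d₂) = 0.284923
price = K·e^{−rT}·N(−d₂) − S·N(−d₁) = 41.714621 − 36.461690 = 5.252931
[ABC call K=160.99]
σ√T = 0.5216·√1.0659 = 0.538513
d₁ = (ln(S/K) + (r+σ²/2)T) / (σ√T) = (ln(133.81/160.99) + (0.0375+0.5216²/2)·1.0659) / 0.538513 = (-0.184921 + 0.184969) / 0.538513 = 0.000089
d₂ = d₁ − σ√T = 0.000089 − 0.538513 = -0.538424
e^{−rT} = 0.960817
N(d₁) = 0.500035,  N(d₂) = 0.295142
price = S·N(d₁) − K·e^{−rT}·N(d₂) = 66.909734 − 45.653173 = 21.256561

price(KLM put K=147.69) = 5.252931
price(ABC call K=160.99) = 21.256561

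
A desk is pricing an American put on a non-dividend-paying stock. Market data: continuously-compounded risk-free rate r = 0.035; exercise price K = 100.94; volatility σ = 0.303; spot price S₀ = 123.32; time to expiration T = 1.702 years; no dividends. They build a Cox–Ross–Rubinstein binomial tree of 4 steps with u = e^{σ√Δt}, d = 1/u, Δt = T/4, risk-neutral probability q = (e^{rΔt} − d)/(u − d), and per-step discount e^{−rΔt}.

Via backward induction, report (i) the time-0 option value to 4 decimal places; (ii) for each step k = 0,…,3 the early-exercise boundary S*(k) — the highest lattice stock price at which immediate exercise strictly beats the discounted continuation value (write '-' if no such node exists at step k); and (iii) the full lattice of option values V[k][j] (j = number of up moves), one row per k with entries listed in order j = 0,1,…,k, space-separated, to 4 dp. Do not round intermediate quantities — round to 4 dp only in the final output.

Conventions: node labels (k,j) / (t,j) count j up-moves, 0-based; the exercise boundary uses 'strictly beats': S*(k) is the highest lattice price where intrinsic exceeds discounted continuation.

price = 7.5018
boundary = - - - 68.1587
tree:
7.5018
12.6989 2.2896
20.8592 4.5431 0.0000
32.7813 9.0144 0.0000 0.0000
45.0050 17.8864 0.0000 0.0000 0.0000

Δt=0.42550, u=1.21853, d=0.82066, q=0.48846, disc=e^(-rΔt)=0.98522
k=4 terminal: V=max(K-S,0) → 45.0050 17.8864 0.0000 0.0000 0.0000
k=3: j=0 S=68.1587 intr=32.7813 cont=31.2892 V=32.7813[EX]; j=1 S=101.2036 intr=0.0000 cont=9.0144 V=9.0144[hold]; j=2 S=150.2695 intr=0.0000 cont=0.0000 V=0.0000[hold]; j=3 S=223.1238 intr=0.0000 cont=0.0000 V=0.0000[hold]  S*(3)=68.1587
k=2: j=0 S=83.0536 intr=17.8864 cont=20.8592 V=20.8592[hold]; j=1 S=123.3200 intr=0.0000 cont=4.5431 V=4.5431[hold]; j=2 S=183.1084 intr=0.0000 cont=0.0000 V=0.0000[hold]  S*(2)=-
k=1: j=0 S=101.2036 intr=0.0000 cont=12.6989 V=12.6989[hold]; j=1 S=150.2695 intr=0.0000 cont=2.2896 V=2.2896[hold]  S*(1)=-
k=0: j=0 S=123.3200 intr=0.0000 cont=7.5018 V=7.5018[hold]  S*(0)=-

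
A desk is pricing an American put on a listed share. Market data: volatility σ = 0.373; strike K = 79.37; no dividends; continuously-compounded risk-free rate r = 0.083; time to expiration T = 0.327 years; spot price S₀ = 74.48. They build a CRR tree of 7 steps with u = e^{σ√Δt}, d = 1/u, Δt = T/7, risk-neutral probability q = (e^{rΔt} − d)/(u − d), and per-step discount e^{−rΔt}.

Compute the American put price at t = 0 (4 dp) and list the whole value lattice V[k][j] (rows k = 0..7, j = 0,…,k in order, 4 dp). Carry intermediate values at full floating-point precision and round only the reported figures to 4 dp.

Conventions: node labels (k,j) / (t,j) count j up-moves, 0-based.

Δt=0.04671  u=1.08396  d=0.92255  q=0.50392  discount=0.99613
step 7 (expiry): payoffs max(K−S,0) = 37.0101 29.5987 20.8905 10.6588 0.0000 0.0000 0.0000 0.0000
k=6: (k=6,j=0): S=45.9163, K−S=33.4537, hold=33.1465 ⇒ V=33.4537 exercise | (k=6,j=1): S=53.9500, K−S=25.4200, hold=25.1129 ⇒ V=25.4200 exercise | (k=6,j=2): S=63.3892, K−S=15.9808, hold=15.6736 ⇒ V=15.9808 exercise | (k=6,j=3): S=74.4800, K−S=4.8900, hold=5.2671 ⇒ V=5.2671 continue | (k=6,j=4): S=87.5112, K−S=0.0000, hold=0.0000 ⇒ V=0.0000 continue | (k=6,j=5): S=102.8225, K−S=0.0000, hold=0.0000 ⇒ V=0.0000 continue | (k=6,j=6): S=120.8126, K−S=0.0000, hold=0.0000 ⇒ V=0.0000 continue
k=5: (k=5,j=0): S=49.7713, K−S=29.5987, hold=29.2915 ⇒ V=29.5987 exercise | (k=5,j=1): S=58.4795, K−S=20.8905, hold=20.5834 ⇒ V=20.8905 exercise | (k=5,j=2): S=68.7112, K−S=10.6588, hold=10.5409 ⇒ V=10.6588 exercise | (k=5,j=3): S=80.7331, K−S=0.0000, hold=2.6028 ⇒ V=2.6028 continue | (k=5,j=4): S=94.8584, K−S=0.0000, hold=0.0000 ⇒ V=0.0000 continue | (k=5,j=5): S=111.4551, K−S=0.0000, hold=0.0000 ⇒ V=0.0000 continue
k=4: (k=4,j=0): S=53.9500, K−S=25.4200, hold=25.1129 ⇒ V=25.4200 exercise | (k=4,j=1): S=63.3892, K−S=15.9808, hold=15.6736 ⇒ V=15.9808 exercise | (k=4,j=2): S=74.4800, K−S=4.8900, hold=6.5736 ⇒ V=6.5736 continue | (k=4,j=3): S=87.5112, K−S=0.0000, hold=1.2862 ⇒ V=1.2862 continue | (k=4,j=4): S=102.8225, K−S=0.0000, hold=0.0000 ⇒ V=0.0000 continue
k=3: (k=3,j=0): S=58.4795, K−S=20.8905, hold=20.5834 ⇒ V=20.8905 exercise | (k=3,j=1): S=68.7112, K−S=10.6588, hold=11.1968 ⇒ V=11.1968 continue | (k=3,j=2): S=80.7331, K−S=0.0000, hold=3.8940 ⇒ V=3.8940 continue | (k=3,j=3): S=94.8584, K−S=0.0000, hold=0.6356 ⇒ V=0.6356 continue
k=2: (k=2,j=0): S=63.3892, K−S=15.9808, hold=15.9437 ⇒ V=15.9808 exercise | (k=2,j=1): S=74.4800, K−S=4.8900, hold=7.4877 ⇒ V=7.4877 continue | (k=2,j=2): S=87.5112, K−S=0.0000, hold=2.2433 ⇒ V=2.2433 continue
k=1: (k=1,j=0): S=68.7112, K−S=10.6588, hold=11.6556 ⇒ V=11.6556 continue | (k=1,j=1): S=80.7331, K−S=0.0000, hold=4.8262 ⇒ V=4.8262 continue
k=0: (k=0,j=0): S=74.4800, K−S=4.8900, hold=8.1823 ⇒ V=8.1823 continue

price = 8.1823
tree:
8.1823
11.6556 4.8262
15.9808 7.4877 2.2433
20.8905 11.1968 3.8940 0.6356
25.4200 15.9808 6.5736 1.2862 0.0000
29.5987 20.8905 10.6588 2.6028 0.0000 0.0000
33.4537 25.4200 15.9808 5.2671 0.0000 0.0000 0.0000
37.0101 29.5987 20.8905 10.6588 0.0000 0.0000 0.0000 0.0000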